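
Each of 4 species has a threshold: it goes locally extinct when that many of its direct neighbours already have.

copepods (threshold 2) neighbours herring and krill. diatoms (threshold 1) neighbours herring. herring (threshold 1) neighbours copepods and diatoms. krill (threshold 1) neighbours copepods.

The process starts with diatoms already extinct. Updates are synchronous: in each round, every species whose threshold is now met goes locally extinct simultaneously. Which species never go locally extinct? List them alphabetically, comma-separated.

copepods, krill

Round 1 — diatoms goes locally extinct (initial).
Round 2 — checking thresholds:
  herring: 1 of 2 neighbours ≥ 1, goes locally extinct.
Round 3 — no new extinctions; cascade stops.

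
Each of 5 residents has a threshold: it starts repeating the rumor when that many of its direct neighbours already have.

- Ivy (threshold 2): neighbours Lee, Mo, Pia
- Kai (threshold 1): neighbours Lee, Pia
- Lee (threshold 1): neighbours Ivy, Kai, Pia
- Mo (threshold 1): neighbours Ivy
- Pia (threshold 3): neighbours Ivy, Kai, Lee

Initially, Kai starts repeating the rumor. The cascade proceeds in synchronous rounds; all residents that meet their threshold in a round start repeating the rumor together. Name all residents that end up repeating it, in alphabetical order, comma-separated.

Round 1 — Kai starts repeating the rumor (initial).
Round 2 — checking thresholds:
  Lee: 1 of 3 neighbours ≥ 1, starts repeating the rumor.
  Pia: 1 of 3 neighbours < 3, holds.
Round 3 — no new spreads; cascade stops.

Kai, Lee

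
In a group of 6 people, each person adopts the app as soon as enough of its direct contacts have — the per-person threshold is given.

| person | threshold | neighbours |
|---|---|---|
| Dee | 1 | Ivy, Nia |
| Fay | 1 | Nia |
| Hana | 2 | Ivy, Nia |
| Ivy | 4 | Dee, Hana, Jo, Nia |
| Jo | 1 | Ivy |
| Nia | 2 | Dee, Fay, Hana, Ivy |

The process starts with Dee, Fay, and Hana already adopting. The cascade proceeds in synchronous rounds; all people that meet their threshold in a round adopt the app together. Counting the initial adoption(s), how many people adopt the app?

4

Round 1 — Dee, Fay, Hana adopt the app (initial).
Round 2 — checking thresholds:
  Ivy: 2 of 4 neighbours < 4, below threshold.
  Nia: 3 of 4 neighbours ≥ 2, adopts the app.
Round 3 — no new adoptions; cascade stops.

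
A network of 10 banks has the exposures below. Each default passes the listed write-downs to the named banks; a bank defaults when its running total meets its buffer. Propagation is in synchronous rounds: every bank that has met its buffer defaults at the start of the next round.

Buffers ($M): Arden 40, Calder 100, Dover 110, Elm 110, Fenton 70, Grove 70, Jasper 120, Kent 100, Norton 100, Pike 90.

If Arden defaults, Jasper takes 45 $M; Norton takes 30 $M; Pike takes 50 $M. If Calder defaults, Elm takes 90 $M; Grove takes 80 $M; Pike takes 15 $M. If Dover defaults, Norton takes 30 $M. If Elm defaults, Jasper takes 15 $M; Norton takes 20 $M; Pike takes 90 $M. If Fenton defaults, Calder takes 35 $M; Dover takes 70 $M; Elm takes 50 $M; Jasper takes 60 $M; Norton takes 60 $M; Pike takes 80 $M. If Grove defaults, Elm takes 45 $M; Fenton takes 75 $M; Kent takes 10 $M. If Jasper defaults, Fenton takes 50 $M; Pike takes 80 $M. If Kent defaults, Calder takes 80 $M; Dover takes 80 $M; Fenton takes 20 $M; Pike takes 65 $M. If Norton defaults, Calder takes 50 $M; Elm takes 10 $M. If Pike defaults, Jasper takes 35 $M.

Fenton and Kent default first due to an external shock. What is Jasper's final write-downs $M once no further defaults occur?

Round 1 — Fenton, Kent default (initial).
  Calder: +35+80 → 115 ≥ 100
  Dover: +70+80 → 150 ≥ 110
  Elm: +50 → 50 < 110
  Jasper: +60 → 60 < 120
  Norton: +60 → 60 < 100
  Pike: +80+65 → 145 ≥ 90
Round 2 — Calder, Dover, Pike default.
  Elm: +90 → 140 ≥ 110
  Grove: +80 → 80 ≥ 70
  Jasper: +35 → 95 < 120
  Norton: +30 → 90 < 100
Round 3 — Elm, Grove default.
  Jasper: +15 → 110 < 120
  Norton: +20 → 110 ≥ 100
Round 4 — Norton defaults.
No further defaults.

110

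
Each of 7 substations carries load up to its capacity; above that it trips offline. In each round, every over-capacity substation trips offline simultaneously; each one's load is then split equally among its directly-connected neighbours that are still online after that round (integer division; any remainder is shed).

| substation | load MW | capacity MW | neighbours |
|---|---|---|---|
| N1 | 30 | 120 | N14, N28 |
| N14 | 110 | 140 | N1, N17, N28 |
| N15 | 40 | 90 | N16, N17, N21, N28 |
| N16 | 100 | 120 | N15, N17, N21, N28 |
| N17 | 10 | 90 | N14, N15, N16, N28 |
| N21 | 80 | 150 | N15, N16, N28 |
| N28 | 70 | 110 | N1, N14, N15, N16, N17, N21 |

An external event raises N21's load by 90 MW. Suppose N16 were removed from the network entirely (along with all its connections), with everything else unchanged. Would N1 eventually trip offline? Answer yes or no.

With N16 removed:
Round 1 — N21 at 170 > 150. N21 trips offline.
  N21 sheds 170 MW to N15, N28: 85 each.
    N15: 40+85 = 125 > 90
    N28: 70+85 = 155 > 110
Round 2 — N15, N28 trip offline.
  N15 sheds 125 MW to N17: 125 each.
    N17: 10+125 = 135 > 90
  N28 sheds 155 MW to N1, N14, N17: 51 each (2 lost).
    N1: 30+51 = 81 ≤ 120
    N14: 110+51 = 161 > 140
    N17: 135+51 = 186 > 90
Round 3 — N14, N17 trip offline.
  N14 sheds 161 MW to N1: 161 each.
    N1: 81+161 = 242 > 120
  N17 sheds 186 MW: no online neighbours, lost.
Round 4 — N1 trips offline.
  N1 sheds 242 MW: no online neighbours, lost.
No further trips.

yes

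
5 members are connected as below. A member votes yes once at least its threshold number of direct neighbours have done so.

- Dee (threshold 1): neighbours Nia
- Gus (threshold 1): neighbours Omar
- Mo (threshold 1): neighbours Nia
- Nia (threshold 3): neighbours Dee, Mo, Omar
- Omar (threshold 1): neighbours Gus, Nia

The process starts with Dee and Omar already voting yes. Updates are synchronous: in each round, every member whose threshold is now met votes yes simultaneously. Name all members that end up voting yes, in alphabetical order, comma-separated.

Dee, Gus, Omar

Round 1 — Dee, Omar vote yes (initial).
Round 2 — checking thresholds:
  Gus: 1 of 1 neighbours ≥ 1, votes yes.
  Nia: 2 of 3 neighbours < 3, not yet.
Round 3 — no new yes votes; cascade stops.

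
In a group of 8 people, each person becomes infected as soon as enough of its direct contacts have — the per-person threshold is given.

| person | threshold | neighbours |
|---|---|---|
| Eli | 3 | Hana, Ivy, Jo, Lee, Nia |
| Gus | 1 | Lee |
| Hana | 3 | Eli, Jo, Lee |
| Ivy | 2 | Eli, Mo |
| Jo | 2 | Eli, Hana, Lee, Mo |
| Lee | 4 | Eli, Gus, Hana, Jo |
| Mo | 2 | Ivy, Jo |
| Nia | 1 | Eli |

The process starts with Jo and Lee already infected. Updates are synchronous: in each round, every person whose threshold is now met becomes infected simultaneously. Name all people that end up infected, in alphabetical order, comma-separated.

Gus, Jo, Lee

Round 1 — Jo, Lee become infected (initial).
Round 2 — checking thresholds:
  Eli: 2 of 5 neighbours < 3, holds.
  Gus: 1 of 1 neighbours ≥ 1, becomes infected.
  Hana: 2 of 3 neighbours < 3, holds.
  Mo: 1 of 2 neighbours < 2, holds.
Round 3 — no new infections; cascade stops.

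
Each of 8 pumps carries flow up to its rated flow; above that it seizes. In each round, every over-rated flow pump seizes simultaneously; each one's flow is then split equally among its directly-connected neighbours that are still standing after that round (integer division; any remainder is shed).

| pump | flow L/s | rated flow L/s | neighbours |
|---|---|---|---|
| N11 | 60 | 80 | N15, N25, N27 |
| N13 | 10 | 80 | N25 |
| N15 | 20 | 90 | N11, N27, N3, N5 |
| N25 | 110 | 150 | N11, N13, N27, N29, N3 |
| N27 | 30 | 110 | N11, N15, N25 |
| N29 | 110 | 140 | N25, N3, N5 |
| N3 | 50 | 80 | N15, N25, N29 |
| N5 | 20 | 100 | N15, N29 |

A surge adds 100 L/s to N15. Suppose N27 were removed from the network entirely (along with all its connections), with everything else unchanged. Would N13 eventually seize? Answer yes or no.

yes

With N27 removed:
Round 1 — N15 at 120 > 90. N15 seizes.
  N15 sheds 120 L/s to N11, N3, N5: 40 each.
    N11: 60+40 = 100 > 80
    N3: 50+40 = 90 > 80
    N5: 20+40 = 60 ≤ 100
Round 2 — N11, N3 seize.
  N11 sheds 100 L/s to N25: 100 each.
    N25: 110+100 = 210 > 150
  N3 sheds 90 L/s to N25, N29: 45 each.
    N25: 210+45 = 255 > 150
    N29: 110+45 = 155 > 140
Round 3 — N25, N29 seize.
  N25 sheds 255 L/s to N13: 255 each.
    N13: 10+255 = 265 > 80
  N29 sheds 155 L/s to N5: 155 each.
    N5: 60+155 = 215 > 100
Round 4 — N13, N5 seize.
  N13 sheds 265 L/s: no online neighbours, lost.
  N5 sheds 215 L/s: no online neighbours, lost.
No further seizures.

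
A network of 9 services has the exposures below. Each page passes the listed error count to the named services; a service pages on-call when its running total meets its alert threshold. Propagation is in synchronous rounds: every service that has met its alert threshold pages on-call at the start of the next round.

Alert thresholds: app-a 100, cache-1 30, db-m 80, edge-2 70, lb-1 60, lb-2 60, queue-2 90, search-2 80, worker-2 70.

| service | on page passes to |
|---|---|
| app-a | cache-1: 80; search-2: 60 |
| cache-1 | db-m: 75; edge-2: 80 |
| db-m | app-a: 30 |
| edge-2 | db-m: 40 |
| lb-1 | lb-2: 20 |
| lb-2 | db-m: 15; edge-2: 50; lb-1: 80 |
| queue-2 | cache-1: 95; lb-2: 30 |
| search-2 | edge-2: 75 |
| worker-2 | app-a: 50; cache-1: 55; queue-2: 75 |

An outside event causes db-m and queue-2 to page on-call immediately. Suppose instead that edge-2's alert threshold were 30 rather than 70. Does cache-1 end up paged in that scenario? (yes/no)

yes

With edge-2's alert threshold at 30:
Round 1 — db-m, queue-2 page on-call (initial).
  app-a: +30 → 30 < 100
  cache-1: +95 → 95 ≥ 30
  lb-2: +30 → 30 < 60
Round 2 — cache-1 pages on-call.
  edge-2: +80 → 80 ≥ 30
Round 3 — edge-2 pages on-call.
No further pages.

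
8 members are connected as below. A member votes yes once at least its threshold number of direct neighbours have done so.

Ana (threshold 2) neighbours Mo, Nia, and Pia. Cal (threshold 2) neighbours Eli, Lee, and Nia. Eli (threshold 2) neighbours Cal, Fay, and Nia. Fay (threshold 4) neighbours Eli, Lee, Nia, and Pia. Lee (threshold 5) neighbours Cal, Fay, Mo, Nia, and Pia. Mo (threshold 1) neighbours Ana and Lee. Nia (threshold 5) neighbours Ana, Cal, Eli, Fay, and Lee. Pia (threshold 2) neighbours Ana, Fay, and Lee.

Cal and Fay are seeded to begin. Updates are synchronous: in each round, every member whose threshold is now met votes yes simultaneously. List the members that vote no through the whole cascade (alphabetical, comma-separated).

Ana, Lee, Mo, Nia, Pia

Round 1 — Cal, Fay vote yes (initial).
Round 2 — checking thresholds:
  Eli: 2 of 3 neighbours ≥ 2, votes yes.
  Lee: 2 of 5 neighbours < 5, holds.
  Nia: 2 of 5 neighbours < 5, holds.
  Pia: 1 of 3 neighbours < 2, holds.
Round 3 — no new yes votes; cascade stops.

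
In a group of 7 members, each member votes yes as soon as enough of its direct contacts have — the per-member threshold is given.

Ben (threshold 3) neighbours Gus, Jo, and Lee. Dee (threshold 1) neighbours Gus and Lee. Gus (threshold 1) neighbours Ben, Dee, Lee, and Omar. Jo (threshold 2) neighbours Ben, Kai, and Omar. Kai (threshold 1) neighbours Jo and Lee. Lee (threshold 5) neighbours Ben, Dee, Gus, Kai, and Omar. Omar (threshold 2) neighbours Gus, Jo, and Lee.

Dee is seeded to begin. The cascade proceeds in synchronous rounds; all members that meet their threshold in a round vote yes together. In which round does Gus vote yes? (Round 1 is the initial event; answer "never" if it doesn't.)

Round 1 — Dee votes yes (initial).
Round 2 — checking thresholds:
  Gus: 1 of 4 neighbours ≥ 1, votes yes.
  Lee: 1 of 5 neighbours < 5, not yet.
Round 3 — no new yes votes; cascade stops.

2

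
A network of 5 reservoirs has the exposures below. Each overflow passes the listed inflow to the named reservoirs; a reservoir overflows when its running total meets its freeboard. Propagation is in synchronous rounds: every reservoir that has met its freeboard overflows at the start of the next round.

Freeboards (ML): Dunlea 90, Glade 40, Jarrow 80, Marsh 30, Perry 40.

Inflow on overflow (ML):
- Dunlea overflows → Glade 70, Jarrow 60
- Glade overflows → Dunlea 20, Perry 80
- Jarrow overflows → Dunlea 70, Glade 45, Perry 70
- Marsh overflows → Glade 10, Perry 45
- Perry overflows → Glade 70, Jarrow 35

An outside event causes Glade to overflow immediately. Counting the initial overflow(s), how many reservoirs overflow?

Round 1 — Glade overflows (initial).
  Dunlea: +20 → 20 < 90
  Perry: +80 → 80 ≥ 40
Round 2 — Perry overflows.
  Jarrow: +35 → 35 < 80
No further overflows.

2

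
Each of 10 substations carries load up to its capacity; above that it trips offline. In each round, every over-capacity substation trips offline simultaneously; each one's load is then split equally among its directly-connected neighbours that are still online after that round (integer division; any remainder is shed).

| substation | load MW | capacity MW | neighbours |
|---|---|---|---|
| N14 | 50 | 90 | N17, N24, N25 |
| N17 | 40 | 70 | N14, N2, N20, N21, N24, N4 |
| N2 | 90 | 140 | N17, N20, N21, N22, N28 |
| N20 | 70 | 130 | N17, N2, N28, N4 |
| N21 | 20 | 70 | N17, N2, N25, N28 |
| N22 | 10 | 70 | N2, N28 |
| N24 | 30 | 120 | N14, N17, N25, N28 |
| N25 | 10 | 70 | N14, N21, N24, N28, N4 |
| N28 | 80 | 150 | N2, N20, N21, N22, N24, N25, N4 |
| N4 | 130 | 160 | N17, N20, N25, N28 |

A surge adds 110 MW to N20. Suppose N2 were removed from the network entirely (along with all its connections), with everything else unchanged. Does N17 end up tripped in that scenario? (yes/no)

With N2 removed:
Round 1 — N20 at 180 > 130. N20 trips offline.
  N20 sheds 180 MW to N17, N28, N4: 60 each.
    N17: 40+60 = 100 > 70
    N28: 80+60 = 140 ≤ 150
    N4: 130+60 = 190 > 160
Round 2 — N17, N4 trip offline.
  N17 sheds 100 MW to N14, N21, N24: 33 each (1 lost).
    N14: 50+33 = 83 ≤ 90
    N21: 20+33 = 53 ≤ 70
    N24: 30+33 = 63 ≤ 120
  N4 sheds 190 MW to N25, N28: 95 each.
    N25: 10+95 = 105 > 70
    N28: 140+95 = 235 > 150
Round 3 — N25, N28 trip offline.
  N25 sheds 105 MW to N14, N21, N24: 35 each.
    N14: 83+35 = 118 > 90
    N21: 53+35 = 88 > 70
    N24: 63+35 = 98 ≤ 120
  N28 sheds 235 MW to N21, N22, N24: 78 each (1 lost).
    N21: 88+78 = 166 > 70
    N22: 10+78 = 88 > 70
    N24: 98+78 = 176 > 120
Round 4 — N14, N21, N22, N24 trip offline.
  N14 sheds 118 MW: no online neighbours, lost.
  N21 sheds 166 MW: no online neighbours, lost.
  N22 sheds 88 MW: no online neighbours, lost.
  N24 sheds 176 MW: no online neighbours, lost.
No further trips.

yes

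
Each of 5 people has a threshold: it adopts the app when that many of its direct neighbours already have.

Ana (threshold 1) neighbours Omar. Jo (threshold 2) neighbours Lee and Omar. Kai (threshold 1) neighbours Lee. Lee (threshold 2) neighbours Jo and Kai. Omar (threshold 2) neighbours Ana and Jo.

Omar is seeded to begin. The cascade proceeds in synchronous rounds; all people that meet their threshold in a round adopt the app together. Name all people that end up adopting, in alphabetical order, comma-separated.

Round 1 — Omar adopts the app (initial).
Round 2 — checking thresholds:
  Ana: 1 of 1 neighbours ≥ 1, adopts the app.
  Jo: 1 of 2 neighbours < 2, below threshold.
Round 3 — no new adoptions; cascade stops.

Ana, Omar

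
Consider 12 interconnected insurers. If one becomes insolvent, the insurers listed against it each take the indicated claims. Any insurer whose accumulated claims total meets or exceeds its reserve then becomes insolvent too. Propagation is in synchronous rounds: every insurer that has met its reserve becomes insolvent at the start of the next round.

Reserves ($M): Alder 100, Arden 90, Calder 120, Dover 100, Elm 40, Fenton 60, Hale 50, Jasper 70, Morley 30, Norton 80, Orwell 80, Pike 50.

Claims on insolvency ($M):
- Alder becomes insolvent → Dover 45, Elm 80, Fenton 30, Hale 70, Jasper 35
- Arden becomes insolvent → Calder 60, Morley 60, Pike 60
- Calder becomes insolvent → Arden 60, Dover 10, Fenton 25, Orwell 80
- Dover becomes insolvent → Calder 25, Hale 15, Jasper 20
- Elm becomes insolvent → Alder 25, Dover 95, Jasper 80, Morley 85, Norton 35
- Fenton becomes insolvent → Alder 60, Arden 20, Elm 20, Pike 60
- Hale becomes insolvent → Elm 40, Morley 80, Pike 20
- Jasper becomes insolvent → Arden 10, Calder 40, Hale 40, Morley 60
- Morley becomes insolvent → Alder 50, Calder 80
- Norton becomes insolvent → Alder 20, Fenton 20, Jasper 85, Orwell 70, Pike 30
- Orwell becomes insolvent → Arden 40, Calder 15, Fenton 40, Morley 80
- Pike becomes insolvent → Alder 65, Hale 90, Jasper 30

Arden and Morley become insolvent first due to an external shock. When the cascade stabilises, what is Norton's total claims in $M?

Round 1 — Arden, Morley become insolvent (initial).
  Alder: +50 → 50 < 100
  Calder: +60+80 → 140 ≥ 120
  Pike: +60 → 60 ≥ 50
Round 2 — Calder, Pike become insolvent.
  Alder: +65 → 115 ≥ 100
  Dover: +10 → 10 < 100
  Fenton: +25 → 25 < 60
  Hale: +90 → 90 ≥ 50
  Jasper: +30 → 30 < 70
  Orwell: +80 → 80 ≥ 80
Round 3 — Alder, Hale, Orwell become insolvent.
  Dover: +45 → 55 < 100
  Elm: +80+40 → 120 ≥ 40
  Fenton: +30+40 → 95 ≥ 60
  Jasper: +35 → 65 < 70
Round 4 — Elm, Fenton become insolvent.
  Dover: +95 → 150 ≥ 100
  Jasper: +80 → 145 ≥ 70
  Norton: +35 → 35 < 80
Round 5 — Dover, Jasper become insolvent.
No further insolvencies.

35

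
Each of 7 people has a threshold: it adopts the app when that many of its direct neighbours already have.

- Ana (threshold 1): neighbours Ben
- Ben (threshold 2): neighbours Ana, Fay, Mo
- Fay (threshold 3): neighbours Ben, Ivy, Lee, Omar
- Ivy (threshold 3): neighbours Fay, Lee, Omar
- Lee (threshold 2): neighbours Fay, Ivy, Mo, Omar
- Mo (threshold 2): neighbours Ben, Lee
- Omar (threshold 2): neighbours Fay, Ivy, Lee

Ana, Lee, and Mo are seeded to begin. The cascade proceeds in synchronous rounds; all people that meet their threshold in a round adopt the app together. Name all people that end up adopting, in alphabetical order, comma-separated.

Ana, Ben, Lee, Mo

Round 1 — Ana, Lee, Mo adopt the app (initial).
Round 2 — checking thresholds:
  Ben: 2 of 3 neighbours ≥ 2, adopts the app.
  Fay: 1 of 4 neighbours < 3, not yet.
  Ivy: 1 of 3 neighbours < 3, not yet.
  Omar: 1 of 3 neighbours < 2, not yet.
Round 3 — no new adoptions; cascade stops.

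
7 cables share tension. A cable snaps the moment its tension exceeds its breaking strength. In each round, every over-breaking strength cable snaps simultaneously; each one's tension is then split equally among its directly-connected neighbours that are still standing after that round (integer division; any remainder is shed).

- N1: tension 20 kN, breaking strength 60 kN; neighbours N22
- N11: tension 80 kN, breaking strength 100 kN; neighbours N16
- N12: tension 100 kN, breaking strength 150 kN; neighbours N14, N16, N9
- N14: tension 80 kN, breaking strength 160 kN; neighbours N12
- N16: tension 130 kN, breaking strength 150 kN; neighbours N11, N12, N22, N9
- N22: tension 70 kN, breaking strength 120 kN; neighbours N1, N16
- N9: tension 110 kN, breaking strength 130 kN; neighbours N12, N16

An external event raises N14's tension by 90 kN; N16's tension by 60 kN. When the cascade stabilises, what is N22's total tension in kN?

Round 1 — N14 at 170 > 160; N16 at 190 > 150. N14, N16 snap.
  N14 sheds 170 kN to N12: 170 each.
    N12: 100+170 = 270 > 150
  N16 sheds 190 kN to N11, N12, N22, N9: 47 each (2 lost).
    N11: 80+47 = 127 > 100
    N12: 270+47 = 317 > 150
    N22: 70+47 = 117 ≤ 120
    N9: 110+47 = 157 > 130
Round 2 — N11, N12, N9 snap.
  N11 sheds 127 kN: no online neighbours, lost.
  N12 sheds 317 kN: no online neighbours, lost.
  N9 sheds 157 kN: no online neighbours, lost.
No further breaks.

117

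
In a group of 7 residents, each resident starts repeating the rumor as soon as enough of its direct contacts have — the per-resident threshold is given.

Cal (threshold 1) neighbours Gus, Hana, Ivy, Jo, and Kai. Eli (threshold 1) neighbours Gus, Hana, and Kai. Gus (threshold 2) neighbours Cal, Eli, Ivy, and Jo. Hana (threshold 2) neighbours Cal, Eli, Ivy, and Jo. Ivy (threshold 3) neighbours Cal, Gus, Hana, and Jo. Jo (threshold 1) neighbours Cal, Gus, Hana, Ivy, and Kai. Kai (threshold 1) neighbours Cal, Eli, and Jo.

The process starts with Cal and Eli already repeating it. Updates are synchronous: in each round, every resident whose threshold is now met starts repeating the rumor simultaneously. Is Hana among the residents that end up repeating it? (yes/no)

Round 1 — Cal, Eli start repeating the rumor (initial).
Round 2 — checking thresholds:
  Gus: 2 of 4 neighbours ≥ 2, starts repeating the rumor.
  Hana: 2 of 4 neighbours ≥ 2, starts repeating the rumor.
  Ivy: 1 of 4 neighbours < 3, not yet.
  Jo: 1 of 5 neighbours ≥ 1, starts repeating the rumor.
  Kai: 2 of 3 neighbours ≥ 1, starts repeating the rumor.
Round 3 — checking thresholds:
  Ivy: 4 of 4 neighbours ≥ 3, starts repeating the rumor.
Round 4 — no new spreads; cascade stops.

yes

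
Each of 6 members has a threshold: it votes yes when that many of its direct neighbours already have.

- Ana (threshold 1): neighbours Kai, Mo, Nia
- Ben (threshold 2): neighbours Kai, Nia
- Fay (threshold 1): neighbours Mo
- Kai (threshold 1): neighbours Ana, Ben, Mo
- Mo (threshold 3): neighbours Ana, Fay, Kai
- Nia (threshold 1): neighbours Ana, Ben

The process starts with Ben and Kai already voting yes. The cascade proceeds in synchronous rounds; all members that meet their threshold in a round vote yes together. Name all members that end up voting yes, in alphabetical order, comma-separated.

Ana, Ben, Kai, Nia

Round 1 — Ben, Kai vote yes (initial).
Round 2 — checking thresholds:
  Ana: 1 of 3 neighbours ≥ 1, votes yes.
  Mo: 1 of 3 neighbours < 3, not yet.
  Nia: 1 of 2 neighbours ≥ 1, votes yes.
Round 3 — no new yes votes; cascade stops.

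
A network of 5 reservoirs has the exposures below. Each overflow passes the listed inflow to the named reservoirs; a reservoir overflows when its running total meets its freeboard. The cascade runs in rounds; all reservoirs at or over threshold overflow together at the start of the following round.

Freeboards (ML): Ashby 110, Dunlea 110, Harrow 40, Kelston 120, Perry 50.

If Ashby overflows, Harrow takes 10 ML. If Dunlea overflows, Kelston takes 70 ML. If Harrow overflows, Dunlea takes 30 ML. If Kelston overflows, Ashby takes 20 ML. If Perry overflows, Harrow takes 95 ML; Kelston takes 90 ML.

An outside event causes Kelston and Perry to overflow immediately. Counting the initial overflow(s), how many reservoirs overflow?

Round 1 — Kelston, Perry overflow (initial).
  Ashby: +20 → 20 < 110
  Harrow: +95 → 95 ≥ 40
Round 2 — Harrow overflows.
  Dunlea: +30 → 30 < 110
No further overflows.

3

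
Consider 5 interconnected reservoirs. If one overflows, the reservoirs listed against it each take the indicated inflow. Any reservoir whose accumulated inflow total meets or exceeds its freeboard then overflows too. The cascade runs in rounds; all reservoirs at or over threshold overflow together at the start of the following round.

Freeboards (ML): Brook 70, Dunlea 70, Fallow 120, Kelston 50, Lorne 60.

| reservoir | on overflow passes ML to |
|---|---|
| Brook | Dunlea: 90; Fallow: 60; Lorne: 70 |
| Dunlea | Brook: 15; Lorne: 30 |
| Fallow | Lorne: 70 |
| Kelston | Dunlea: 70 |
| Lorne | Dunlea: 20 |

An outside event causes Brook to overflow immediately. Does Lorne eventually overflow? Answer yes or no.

Round 1 — Brook overflows (initial).
  Dunlea: +90 → 90 ≥ 70
  Fallow: +60 → 60 < 120
  Lorne: +70 → 70 ≥ 60
Round 2 — Dunlea, Lorne overflow.
No further overflows.

yes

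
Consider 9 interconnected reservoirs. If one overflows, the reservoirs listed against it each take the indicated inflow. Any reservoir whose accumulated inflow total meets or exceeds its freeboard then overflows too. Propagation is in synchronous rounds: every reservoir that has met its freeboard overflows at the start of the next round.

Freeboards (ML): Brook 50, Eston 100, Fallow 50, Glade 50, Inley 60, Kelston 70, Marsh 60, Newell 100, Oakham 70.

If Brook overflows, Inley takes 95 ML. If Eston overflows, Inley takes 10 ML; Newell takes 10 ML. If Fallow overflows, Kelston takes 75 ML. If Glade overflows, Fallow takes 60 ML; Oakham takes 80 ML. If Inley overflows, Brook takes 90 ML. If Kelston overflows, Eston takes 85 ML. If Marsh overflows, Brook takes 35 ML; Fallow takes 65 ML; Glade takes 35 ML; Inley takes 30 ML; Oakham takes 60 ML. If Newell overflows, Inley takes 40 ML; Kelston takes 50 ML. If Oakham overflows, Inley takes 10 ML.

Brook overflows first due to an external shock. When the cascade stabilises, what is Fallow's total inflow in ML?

Round 1 — Brook overflows (initial).
  Inley: +95 → 95 ≥ 60
Round 2 — Inley overflows.
No further overflows.

0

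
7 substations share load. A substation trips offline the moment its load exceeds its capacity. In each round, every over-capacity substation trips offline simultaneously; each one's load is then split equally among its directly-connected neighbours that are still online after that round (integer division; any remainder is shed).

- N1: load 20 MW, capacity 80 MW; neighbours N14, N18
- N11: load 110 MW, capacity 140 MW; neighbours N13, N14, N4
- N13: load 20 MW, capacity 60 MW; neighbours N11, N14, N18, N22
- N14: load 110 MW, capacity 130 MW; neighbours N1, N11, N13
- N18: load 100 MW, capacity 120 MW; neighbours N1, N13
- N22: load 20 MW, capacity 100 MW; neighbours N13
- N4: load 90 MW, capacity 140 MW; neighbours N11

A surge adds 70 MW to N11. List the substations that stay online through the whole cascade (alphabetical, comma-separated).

Round 1 — N11 at 180 > 140. N11 trips offline.
  N11 sheds 180 MW to N13, N14, N4: 60 each.
    N13: 20+60 = 80 > 60
    N14: 110+60 = 170 > 130
    N4: 90+60 = 150 > 140
Round 2 — N13, N14, N4 trip offline.
  N13 sheds 80 MW to N18, N22: 40 each.
    N18: 100+40 = 140 > 120
    N22: 20+40 = 60 ≤ 100
  N14 sheds 170 MW to N1: 170 each.
    N1: 20+170 = 190 > 80
  N4 sheds 150 MW: no online neighbours, lost.
Round 3 — N1, N18 trip offline.
  N1 sheds 190 MW: no online neighbours, lost.
  N18 sheds 140 MW: no online neighbours, lost.
No further trips.

N22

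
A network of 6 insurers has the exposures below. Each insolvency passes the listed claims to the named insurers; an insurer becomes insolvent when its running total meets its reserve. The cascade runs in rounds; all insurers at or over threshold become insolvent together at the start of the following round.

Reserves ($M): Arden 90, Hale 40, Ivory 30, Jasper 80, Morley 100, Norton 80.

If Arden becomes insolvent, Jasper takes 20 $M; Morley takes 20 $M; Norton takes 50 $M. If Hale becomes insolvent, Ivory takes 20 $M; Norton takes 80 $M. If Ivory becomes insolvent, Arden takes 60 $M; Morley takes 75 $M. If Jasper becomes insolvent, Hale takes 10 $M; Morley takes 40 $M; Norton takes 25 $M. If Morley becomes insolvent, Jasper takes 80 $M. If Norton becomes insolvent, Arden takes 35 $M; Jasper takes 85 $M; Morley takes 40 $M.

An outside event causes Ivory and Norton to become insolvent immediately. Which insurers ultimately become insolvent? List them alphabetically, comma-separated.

Round 1 — Ivory, Norton become insolvent (initial).
  Arden: +60+35 → 95 ≥ 90
  Jasper: +85 → 85 ≥ 80
  Morley: +75+40 → 115 ≥ 100
Round 2 — Arden, Jasper, Morley become insolvent.
  Hale: +10 → 10 < 40
No further insolvencies.

Arden, Ivory, Jasper, Morley, Norton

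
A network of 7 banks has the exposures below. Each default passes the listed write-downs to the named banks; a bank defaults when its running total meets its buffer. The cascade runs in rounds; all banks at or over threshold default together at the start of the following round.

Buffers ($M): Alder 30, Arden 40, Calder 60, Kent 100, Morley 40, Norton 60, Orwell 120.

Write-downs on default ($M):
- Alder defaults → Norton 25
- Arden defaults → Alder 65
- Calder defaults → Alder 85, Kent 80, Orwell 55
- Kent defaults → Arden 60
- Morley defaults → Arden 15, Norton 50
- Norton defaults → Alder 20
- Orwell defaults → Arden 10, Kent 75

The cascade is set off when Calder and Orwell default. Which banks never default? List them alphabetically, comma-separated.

Morley, Norton

Round 1 — Calder, Orwell default (initial).
  Alder: +85 → 85 ≥ 30
  Arden: +10 → 10 < 40
  Kent: +80+75 → 155 ≥ 100
Round 2 — Alder, Kent default.
  Arden: +60 → 70 ≥ 40
  Norton: +25 → 25 < 60
Round 3 — Arden defaults.
No further defaults.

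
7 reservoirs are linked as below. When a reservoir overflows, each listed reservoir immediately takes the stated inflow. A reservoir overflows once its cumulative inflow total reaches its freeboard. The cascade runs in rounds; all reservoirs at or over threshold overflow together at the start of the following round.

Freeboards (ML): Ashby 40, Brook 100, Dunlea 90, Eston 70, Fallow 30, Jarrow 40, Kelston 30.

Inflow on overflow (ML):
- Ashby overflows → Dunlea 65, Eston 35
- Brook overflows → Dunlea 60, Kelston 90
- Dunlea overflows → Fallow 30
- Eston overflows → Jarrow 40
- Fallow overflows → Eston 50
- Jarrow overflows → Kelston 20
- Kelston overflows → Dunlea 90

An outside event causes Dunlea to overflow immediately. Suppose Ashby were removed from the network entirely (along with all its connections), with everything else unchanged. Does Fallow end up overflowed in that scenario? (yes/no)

yes

With Ashby removed:
Round 1 — Dunlea overflows (initial).
  Fallow: +30 → 30 ≥ 30
Round 2 — Fallow overflows.
  Eston: +50 → 50 < 70
No further overflows.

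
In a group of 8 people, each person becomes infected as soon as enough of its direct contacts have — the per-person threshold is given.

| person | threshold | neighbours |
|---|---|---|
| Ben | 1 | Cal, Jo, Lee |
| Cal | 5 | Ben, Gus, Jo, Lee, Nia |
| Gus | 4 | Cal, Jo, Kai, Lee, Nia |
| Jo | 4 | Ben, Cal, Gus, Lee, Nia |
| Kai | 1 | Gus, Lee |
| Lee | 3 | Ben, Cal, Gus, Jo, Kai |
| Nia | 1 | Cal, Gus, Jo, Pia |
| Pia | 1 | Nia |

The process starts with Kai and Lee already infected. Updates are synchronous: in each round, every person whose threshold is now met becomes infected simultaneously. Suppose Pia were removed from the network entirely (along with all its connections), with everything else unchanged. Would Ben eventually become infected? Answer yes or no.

With Pia removed:
Round 1 — Kai, Lee become infected (initial).
Round 2 — checking thresholds:
  Ben: 1 of 3 neighbours ≥ 1, becomes infected.
  Cal: 1 of 5 neighbours < 5, below threshold.
  Gus: 2 of 5 neighbours < 4, below threshold.
  Jo: 1 of 5 neighbours < 4, below threshold.
Round 3 — no new infections; cascade stops.

yes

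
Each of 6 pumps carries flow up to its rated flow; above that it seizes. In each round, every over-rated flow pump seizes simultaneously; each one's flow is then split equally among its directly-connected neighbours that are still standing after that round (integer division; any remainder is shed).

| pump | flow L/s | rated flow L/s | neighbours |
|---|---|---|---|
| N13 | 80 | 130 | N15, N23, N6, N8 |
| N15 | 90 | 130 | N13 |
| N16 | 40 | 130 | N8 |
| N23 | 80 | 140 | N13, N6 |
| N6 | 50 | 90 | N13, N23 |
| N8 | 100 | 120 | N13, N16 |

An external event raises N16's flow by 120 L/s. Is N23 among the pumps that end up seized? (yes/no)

Round 1 — N16 at 160 > 130. N16 seizes.
  N16 sheds 160 L/s to N8: 160 each.
    N8: 100+160 = 260 > 120
Round 2 — N8 seizes.
  N8 sheds 260 L/s to N13: 260 each.
    N13: 80+260 = 340 > 130
Round 3 — N13 seizes.
  N13 sheds 340 L/s to N15, N23, N6: 113 each (1 lost).
    N15: 90+113 = 203 > 130
    N23: 80+113 = 193 > 140
    N6: 50+113 = 163 > 90
Round 4 — N15, N23, N6 seize.
  N15 sheds 203 L/s: no online neighbours, lost.
  N23 sheds 193 L/s: no online neighbours, lost.
  N6 sheds 163 L/s: no online neighbours, lost.
No further seizures.

yes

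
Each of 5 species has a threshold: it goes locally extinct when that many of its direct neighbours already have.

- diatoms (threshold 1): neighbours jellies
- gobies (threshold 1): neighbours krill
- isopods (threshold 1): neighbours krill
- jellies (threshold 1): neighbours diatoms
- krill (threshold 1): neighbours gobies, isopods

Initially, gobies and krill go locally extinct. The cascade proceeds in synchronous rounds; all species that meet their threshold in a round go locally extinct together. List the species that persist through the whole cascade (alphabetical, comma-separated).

diatoms, jellies

Round 1 — gobies, krill go locally extinct (initial).
Round 2 — checking thresholds:
  isopods: 1 of 1 neighbours ≥ 1, goes locally extinct.
Round 3 — no new extinctions; cascade stops.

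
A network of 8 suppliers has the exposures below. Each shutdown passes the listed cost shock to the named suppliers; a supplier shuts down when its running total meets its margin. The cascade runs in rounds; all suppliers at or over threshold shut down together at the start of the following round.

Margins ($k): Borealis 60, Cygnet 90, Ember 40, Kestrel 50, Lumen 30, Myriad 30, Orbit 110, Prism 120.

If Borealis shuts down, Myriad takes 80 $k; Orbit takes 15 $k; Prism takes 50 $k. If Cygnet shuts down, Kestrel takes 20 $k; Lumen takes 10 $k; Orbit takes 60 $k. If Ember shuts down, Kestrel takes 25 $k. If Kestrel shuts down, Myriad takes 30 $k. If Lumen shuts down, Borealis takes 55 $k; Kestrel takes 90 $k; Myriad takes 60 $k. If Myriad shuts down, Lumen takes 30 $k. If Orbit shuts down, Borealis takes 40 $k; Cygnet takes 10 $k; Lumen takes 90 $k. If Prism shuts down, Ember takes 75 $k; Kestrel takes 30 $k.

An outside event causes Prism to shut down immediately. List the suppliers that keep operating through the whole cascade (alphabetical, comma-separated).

Round 1 — Prism shuts down (initial).
  Ember: +75 → 75 ≥ 40
  Kestrel: +30 → 30 < 50
Round 2 — Ember shuts down.
  Kestrel: +25 → 55 ≥ 50
Round 3 — Kestrel shuts down.
  Myriad: +30 → 30 ≥ 30
Round 4 — Myriad shuts down.
  Lumen: +30 → 30 ≥ 30
Round 5 — Lumen shuts down.
  Borealis: +55 → 55 < 60
No further shutdowns.

Borealis, Cygnet, Orbit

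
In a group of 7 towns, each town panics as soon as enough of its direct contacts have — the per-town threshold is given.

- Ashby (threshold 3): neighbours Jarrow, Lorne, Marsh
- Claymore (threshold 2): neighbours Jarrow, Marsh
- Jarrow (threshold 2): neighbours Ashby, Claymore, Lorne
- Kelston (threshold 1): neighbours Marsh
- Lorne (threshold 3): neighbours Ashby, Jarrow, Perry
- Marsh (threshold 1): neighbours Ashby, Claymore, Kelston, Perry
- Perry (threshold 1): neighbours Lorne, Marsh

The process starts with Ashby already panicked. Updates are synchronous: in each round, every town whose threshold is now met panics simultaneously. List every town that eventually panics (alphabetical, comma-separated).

Round 1 — Ashby panics (initial).
Round 2 — checking thresholds:
  Jarrow: 1 of 3 neighbours < 2, not yet.
  Lorne: 1 of 3 neighbours < 3, not yet.
  Marsh: 1 of 4 neighbours ≥ 1, panics.
Round 3 — checking thresholds:
  Claymore: 1 of 2 neighbours < 2, not yet.
  Jarrow: 1 of 3 neighbours < 2, not yet.
  Kelston: 1 of 1 neighbours ≥ 1, panics.
  Lorne: 1 of 3 neighbours < 3, not yet.
  Perry: 1 of 2 neighbours ≥ 1, panics.
Round 4 — no new panics; cascade stops.

Ashby, Kelston, Marsh, Perry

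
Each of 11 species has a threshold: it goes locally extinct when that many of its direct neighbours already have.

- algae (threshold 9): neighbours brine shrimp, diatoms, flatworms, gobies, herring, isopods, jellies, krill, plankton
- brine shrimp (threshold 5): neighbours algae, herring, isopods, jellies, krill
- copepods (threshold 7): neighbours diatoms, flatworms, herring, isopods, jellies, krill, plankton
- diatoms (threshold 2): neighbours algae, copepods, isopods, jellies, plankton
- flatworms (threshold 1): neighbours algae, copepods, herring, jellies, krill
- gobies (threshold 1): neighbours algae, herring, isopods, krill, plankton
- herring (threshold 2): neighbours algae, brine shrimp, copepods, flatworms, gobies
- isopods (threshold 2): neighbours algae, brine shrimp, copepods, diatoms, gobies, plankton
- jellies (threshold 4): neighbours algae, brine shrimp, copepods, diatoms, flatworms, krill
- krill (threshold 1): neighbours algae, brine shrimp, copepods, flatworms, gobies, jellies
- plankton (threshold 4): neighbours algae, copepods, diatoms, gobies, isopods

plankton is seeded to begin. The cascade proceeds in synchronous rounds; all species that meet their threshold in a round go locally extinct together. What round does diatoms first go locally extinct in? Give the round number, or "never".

4

Round 1 — plankton goes locally extinct (initial).
Round 2 — checking thresholds:
  algae: 1 of 9 neighbours < 9, holds.
  copepods: 1 of 7 neighbours < 7, holds.
  diatoms: 1 of 5 neighbours < 2, holds.
  gobies: 1 of 5 neighbours ≥ 1, goes locally extinct.
  isopods: 1 of 6 neighbours < 2, holds.
Round 3 — checking thresholds:
  algae: 2 of 9 neighbours < 9, holds.
  copepods: 1 of 7 neighbours < 7, holds.
  diatoms: 1 of 5 neighbours < 2, holds.
  herring: 1 of 5 neighbours < 2, holds.
  isopods: 2 of 6 neighbours ≥ 2, goes locally extinct.
  krill: 1 of 6 neighbours ≥ 1, goes locally extinct.
Round 4 — checking thresholds:
  algae: 4 of 9 neighbours < 9, holds.
  brine shrimp: 2 of 5 neighbours < 5, holds.
  copepods: 3 of 7 neighbours < 7, holds.
  diatoms: 2 of 5 neighbours ≥ 2, goes locally extinct.
  flatworms: 1 of 5 neighbours ≥ 1, goes locally extinct.
  herring: 1 of 5 neighbours < 2, holds.
  jellies: 1 of 6 neighbours < 4, holds.
Round 5 — checking thresholds:
  algae: 6 of 9 neighbours < 9, holds.
  brine shrimp: 2 of 5 neighbours < 5, holds.
  copepods: 5 of 7 neighbours < 7, holds.
  herring: 2 of 5 neighbours ≥ 2, goes locally extinct.
  jellies: 3 of 6 neighbours < 4, holds.
Round 6 — no new extinctions; cascade stops.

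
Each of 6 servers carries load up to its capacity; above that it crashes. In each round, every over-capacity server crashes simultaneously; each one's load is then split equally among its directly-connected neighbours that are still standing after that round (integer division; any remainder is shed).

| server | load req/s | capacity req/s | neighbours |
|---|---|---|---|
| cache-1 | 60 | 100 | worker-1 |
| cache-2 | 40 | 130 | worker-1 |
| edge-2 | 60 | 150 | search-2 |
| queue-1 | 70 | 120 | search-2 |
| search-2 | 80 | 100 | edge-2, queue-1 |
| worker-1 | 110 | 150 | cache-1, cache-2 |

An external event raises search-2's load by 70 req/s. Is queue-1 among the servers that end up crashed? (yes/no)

yes

Round 1 — search-2 at 150 > 100. search-2 crashes.
  search-2 sheds 150 req/s to edge-2, queue-1: 75 each.
    edge-2: 60+75 = 135 ≤ 150
    queue-1: 70+75 = 145 > 120
Round 2 — queue-1 crashes.
  queue-1 sheds 145 req/s: no online neighbours, lost.
No further crashes.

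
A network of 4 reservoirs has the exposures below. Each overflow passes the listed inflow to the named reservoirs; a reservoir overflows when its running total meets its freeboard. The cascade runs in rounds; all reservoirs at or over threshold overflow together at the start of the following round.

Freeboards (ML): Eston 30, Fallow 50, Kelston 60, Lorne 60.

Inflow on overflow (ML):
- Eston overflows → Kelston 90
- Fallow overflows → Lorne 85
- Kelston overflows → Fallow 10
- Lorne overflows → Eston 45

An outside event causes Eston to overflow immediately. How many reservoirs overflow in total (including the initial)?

2

Round 1 — Eston overflows (initial).
  Kelston: +90 → 90 ≥ 60
Round 2 — Kelston overflows.
  Fallow: +10 → 10 < 50
No further overflows.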